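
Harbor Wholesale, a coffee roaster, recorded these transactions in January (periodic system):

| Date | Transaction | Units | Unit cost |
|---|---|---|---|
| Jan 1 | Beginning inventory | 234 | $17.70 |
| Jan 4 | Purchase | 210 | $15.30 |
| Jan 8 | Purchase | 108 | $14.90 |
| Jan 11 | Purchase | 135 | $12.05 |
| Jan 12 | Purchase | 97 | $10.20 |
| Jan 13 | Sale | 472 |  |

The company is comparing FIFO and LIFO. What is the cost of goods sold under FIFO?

FIFO COGS: 234 @ $17.70 + 210 @ $15.30 + 28 @ $14.90 = $7,772.00
LIFO COGS: 97 @ $10.20 + 135 @ $12.05 + 108 @ $14.90 + 132 @ $15.30 = $6,244.95

COGS = $7,772.00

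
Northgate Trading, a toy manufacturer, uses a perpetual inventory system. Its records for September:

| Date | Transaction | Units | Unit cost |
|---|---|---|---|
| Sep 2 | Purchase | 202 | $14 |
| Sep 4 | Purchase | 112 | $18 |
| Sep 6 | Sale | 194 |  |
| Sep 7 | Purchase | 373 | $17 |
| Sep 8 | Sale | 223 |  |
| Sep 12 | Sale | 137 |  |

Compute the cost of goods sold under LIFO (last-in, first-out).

Sep 6, 194 sold [LIFO — newest first]: 112 @ $18 + 82 @ $14 = $3,164
Sep 8, 223 sold [LIFO — newest first]: 223 @ $17 = $3,791
Sep 12, 137 sold [LIFO — newest first]: 137 @ $17 = $2,329
Total COGS = $3,164 + $3,791 + $2,329 = $9,284
Ending inventory: 120 @ $14 + 13 @ $17 = $1,901

COGS = $9,284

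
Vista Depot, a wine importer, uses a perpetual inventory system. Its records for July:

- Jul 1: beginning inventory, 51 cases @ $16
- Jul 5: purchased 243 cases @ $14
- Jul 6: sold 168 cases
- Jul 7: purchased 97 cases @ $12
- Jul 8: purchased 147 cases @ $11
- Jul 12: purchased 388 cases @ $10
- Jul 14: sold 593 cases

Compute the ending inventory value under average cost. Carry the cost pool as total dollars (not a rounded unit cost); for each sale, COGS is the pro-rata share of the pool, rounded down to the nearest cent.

Ending inventory = $1,843.46

After Jul 1: 51 on hand, pool $816.00 (≈ $16.0000 each)
After Jul 5: 294 on hand, pool $4,218.00 (≈ $14.3469 each)
Jul 6, sell 168: 168/294 × $4,218.00 → $2,410.28
After Jul 7: 223 on hand, pool $2,971.72 (≈ $13.3261 each)
After Jul 8: 370 on hand, pool $4,588.72 (≈ $12.4019 each)
After Jul 12: 758 on hand, pool $8,468.72 (≈ $11.1725 each)
Jul 14, sell 593: 593/758 × $8,468.72 → $6,625.26
Total COGS = $2,410.28 + $6,625.26 = $9,035.54
Ending inventory (cost pool remaining) = $1,843.46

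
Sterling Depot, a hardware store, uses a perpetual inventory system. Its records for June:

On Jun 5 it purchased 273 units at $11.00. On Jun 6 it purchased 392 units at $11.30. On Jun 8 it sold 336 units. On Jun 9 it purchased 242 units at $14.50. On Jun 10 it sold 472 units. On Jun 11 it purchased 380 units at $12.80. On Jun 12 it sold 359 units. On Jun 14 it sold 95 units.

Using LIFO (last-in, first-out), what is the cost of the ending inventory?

Ending inventory = $275.00

Jun 8, 336 sold [LIFO — newest first]: 336 @ $11.30 = $3,796.80
Jun 10, 472 sold [LIFO — newest first]: 242 @ $14.50 + 56 @ $11.30 + 174 @ $11.00 = $6,055.80
Jun 12, 359 sold [LIFO — newest first]: 359 @ $12.80 = $4,595.20
Jun 14, 95 sold [LIFO — newest first]: 21 @ $12.80 + 74 @ $11.00 = $1,082.80
Total COGS = $3,796.80 + $6,055.80 + $4,595.20 + $1,082.80 = $15,530.60
Ending inventory: 25 @ $11.00 = $275.00
Check: goods available $15,805.60 = COGS $15,530.60 + ending $275.00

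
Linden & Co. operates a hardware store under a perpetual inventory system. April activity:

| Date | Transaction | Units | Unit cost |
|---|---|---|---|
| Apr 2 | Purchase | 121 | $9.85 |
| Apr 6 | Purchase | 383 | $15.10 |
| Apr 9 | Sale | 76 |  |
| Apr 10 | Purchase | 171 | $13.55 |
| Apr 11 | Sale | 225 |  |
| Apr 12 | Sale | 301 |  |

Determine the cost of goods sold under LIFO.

Apr 9, 76 sold [LIFO — newest first]: 76 @ $15.10 = $1,147.60
Apr 11, 225 sold [LIFO — newest first]: 171 @ $13.55 + 54 @ $15.10 = $3,132.45
Apr 12, 301 sold [LIFO — newest first]: 253 @ $15.10 + 48 @ $9.85 = $4,293.10
Total COGS = $1,147.60 + $3,132.45 + $4,293.10 = $8,573.15
Ending inventory: 73 @ $9.85 = $719.05

COGS = $8,573.15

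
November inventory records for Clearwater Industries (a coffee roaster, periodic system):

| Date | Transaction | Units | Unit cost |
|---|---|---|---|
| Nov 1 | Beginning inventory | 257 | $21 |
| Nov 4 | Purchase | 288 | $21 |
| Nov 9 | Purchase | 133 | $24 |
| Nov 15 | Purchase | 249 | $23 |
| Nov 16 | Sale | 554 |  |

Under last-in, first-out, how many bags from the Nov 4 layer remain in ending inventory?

116

Nov 16, 554 sold [LIFO — newest first]: 249 @ $23 + 133 @ $24 + 172 @ $21 = $12,531
Ending inventory: 257 @ $21 + 116 @ $21 = $7,833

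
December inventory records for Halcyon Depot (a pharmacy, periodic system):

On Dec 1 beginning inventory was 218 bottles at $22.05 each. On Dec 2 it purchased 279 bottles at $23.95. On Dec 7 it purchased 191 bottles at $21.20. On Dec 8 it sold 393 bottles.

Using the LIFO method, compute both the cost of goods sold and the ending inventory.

COGS = $8,887.10; ending inventory = $6,651.05

Dec 8, 393 sold [LIFO — newest first]: 191 @ $21.20 + 202 @ $23.95 = $8,887.10
Ending inventory: 218 @ $22.05 + 77 @ $23.95 = $6,651.05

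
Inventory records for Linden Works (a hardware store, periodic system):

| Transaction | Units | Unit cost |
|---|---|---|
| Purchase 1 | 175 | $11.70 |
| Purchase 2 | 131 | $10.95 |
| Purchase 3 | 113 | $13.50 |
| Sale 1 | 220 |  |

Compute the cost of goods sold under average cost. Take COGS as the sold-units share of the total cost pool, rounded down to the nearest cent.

COGS = $2,629.21

Sale 1, sell 220: 220/419 × $5,007.45 → $2,629.21
Ending inventory (cost pool remaining) = $2,378.24
Check: goods available $5,007.45 = COGS $2,629.21 + ending $2,378.24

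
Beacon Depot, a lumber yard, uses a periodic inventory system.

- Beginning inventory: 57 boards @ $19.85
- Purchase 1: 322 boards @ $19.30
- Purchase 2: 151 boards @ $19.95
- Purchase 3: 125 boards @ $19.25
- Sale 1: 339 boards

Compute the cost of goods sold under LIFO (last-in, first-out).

Sale 1 (339) [LIFO — newest first]: 125 @ $19.25 + 151 @ $19.95 + 63 @ $19.30 = $6,634.60
Ending inventory: 57 @ $19.85 + 259 @ $19.30 = $6,130.15

COGS = $6,634.60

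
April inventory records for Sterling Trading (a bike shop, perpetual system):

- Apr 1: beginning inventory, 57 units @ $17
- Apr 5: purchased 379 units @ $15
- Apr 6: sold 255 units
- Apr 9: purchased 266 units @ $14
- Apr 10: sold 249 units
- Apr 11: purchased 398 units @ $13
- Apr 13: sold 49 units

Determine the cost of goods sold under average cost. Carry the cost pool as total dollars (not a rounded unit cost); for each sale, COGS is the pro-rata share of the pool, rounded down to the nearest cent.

After Apr 1: 57 on hand, pool $969.00 (≈ $17.0000 each)
After Apr 5: 436 on hand, pool $6,654.00 (≈ $15.2615 each)
Apr 6, sell 255: 255/436 × $6,654.00 → $3,891.67
After Apr 9: 447 on hand, pool $6,486.33 (≈ $14.5108 each)
Apr 10, sell 249: 249/447 × $6,486.33 → $3,613.19
After Apr 11: 596 on hand, pool $8,047.14 (≈ $13.5019 each)
Apr 13, sell 49: 49/596 × $8,047.14 → $661.59
Total COGS = $3,891.67 + $3,613.19 + $661.59 = $8,166.45
Ending inventory (cost pool remaining) = $7,385.55
Check: goods available $15,552.00 = COGS $8,166.45 + ending $7,385.55

COGS = $8,166.45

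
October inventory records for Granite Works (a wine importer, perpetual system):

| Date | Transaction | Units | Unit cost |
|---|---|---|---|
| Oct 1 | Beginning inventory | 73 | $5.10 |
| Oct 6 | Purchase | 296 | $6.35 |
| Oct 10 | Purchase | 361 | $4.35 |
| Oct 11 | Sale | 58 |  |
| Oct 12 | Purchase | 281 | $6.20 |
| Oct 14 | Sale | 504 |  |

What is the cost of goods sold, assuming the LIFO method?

COGS = $2,964.55

Oct 11, 58 sold [LIFO — newest first]: 58 @ $4.35 = $252.30
Oct 14, 504 sold [LIFO — newest first]: 281 @ $6.20 + 223 @ $4.35 = $2,712.25
Total COGS = $252.30 + $2,712.25 = $2,964.55
Ending inventory: 73 @ $5.10 + 296 @ $6.35 + 80 @ $4.35 = $2,599.90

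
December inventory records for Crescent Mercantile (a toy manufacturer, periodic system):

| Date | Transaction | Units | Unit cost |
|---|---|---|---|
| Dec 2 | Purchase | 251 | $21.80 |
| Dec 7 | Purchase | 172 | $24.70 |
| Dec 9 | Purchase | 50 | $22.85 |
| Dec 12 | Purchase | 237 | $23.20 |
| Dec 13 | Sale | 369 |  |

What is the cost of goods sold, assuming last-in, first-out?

COGS = $8,666.30

Dec 13, 369 sold [LIFO — newest first]: 237 @ $23.20 + 50 @ $22.85 + 82 @ $24.70 = $8,666.30
Ending inventory: 251 @ $21.80 + 90 @ $24.70 = $7,694.80
Check: goods available $16,361.10 = COGS $8,666.30 + ending $7,694.80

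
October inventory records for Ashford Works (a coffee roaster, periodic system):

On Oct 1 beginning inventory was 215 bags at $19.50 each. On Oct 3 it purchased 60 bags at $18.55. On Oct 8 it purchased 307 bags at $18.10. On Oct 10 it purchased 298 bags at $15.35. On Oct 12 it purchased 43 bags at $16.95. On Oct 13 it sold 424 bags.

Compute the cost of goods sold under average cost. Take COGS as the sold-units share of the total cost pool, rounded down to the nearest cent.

Oct 13, sell 424: 424/923 × $16,165.35 → $7,425.90
Ending inventory (cost pool remaining) = $8,739.45
Check: goods available $16,165.35 = COGS $7,425.90 + ending $8,739.45

COGS = $7,425.90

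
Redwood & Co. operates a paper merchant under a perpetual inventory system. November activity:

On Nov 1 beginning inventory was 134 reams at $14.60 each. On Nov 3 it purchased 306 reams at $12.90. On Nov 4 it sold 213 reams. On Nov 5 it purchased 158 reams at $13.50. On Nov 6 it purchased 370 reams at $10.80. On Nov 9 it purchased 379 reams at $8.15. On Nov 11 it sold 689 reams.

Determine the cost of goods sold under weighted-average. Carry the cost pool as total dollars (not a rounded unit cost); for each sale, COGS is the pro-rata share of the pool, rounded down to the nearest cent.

COGS = $10,309.18

After Nov 1: 134 on hand, pool $1,956.40 (≈ $14.6000 each)
After Nov 3: 440 on hand, pool $5,903.80 (≈ $13.4177 each)
Nov 4, sell 213: 213/440 × $5,903.80 → $2,857.97
After Nov 5: 385 on hand, pool $5,178.83 (≈ $13.4515 each)
After Nov 6: 755 on hand, pool $9,174.83 (≈ $12.1521 each)
After Nov 9: 1134 on hand, pool $12,263.68 (≈ $10.8145 each)
Nov 11, sell 689: 689/1134 × $12,263.68 → $7,451.21
Total COGS = $2,857.97 + $7,451.21 = $10,309.18
Ending inventory (cost pool remaining) = $4,812.47
Check: goods available $15,121.65 = COGS $10,309.18 + ending $4,812.47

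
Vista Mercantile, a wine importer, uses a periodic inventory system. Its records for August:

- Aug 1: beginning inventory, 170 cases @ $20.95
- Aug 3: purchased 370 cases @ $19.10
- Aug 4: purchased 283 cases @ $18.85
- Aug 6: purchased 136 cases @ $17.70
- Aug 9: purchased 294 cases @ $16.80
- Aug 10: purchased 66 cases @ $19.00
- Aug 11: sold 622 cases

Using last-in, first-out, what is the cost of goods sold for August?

COGS = $10,975.50

Aug 11, 622 sold [LIFO — newest first]: 66 @ $19.00 + 294 @ $16.80 + 136 @ $17.70 + 126 @ $18.85 = $10,975.50
Ending inventory: 170 @ $20.95 + 370 @ $19.10 + 157 @ $18.85 = $13,587.95
Check: goods available $24,563.45 = COGS $10,975.50 + ending $13,587.95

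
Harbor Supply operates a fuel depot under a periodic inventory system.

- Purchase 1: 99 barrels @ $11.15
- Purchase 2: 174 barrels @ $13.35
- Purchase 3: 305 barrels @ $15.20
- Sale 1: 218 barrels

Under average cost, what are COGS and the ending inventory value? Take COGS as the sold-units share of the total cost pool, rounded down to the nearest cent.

Sale 1, sell 218: 218/578 × $8,062.75 → $3,040.96
Ending inventory (cost pool remaining) = $5,021.79

COGS = $3,040.96; ending inventory = $5,021.79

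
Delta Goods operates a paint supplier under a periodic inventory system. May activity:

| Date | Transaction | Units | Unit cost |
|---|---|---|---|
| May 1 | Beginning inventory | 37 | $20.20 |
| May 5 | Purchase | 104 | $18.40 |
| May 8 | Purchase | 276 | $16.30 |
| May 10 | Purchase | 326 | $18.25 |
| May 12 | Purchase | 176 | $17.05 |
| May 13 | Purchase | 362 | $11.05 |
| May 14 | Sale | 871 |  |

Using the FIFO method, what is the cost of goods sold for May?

May 14, 871 sold [FIFO — oldest first]: 37 @ $20.20 + 104 @ $18.40 + 276 @ $16.30 + 326 @ $18.25 + 128 @ $17.05 = $15,291.70
Ending inventory: 48 @ $17.05 + 362 @ $11.05 = $4,818.50
Check: goods available $20,110.20 = COGS $15,291.70 + ending $4,818.50

COGS = $15,291.70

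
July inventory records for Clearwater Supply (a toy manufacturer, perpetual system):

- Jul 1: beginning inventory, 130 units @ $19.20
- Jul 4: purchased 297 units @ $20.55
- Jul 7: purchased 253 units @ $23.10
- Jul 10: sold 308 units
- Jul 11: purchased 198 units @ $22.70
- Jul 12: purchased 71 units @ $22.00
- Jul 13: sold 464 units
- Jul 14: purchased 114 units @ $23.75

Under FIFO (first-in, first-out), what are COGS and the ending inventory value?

COGS = $16,532.05; ending inventory = $6,675.70

Jul 10, 308 sold [FIFO — oldest first]: 130 @ $19.20 + 178 @ $20.55 = $6,153.90
Jul 13, 464 sold [FIFO — oldest first]: 119 @ $20.55 + 253 @ $23.10 + 92 @ $22.70 = $10,378.15
Total COGS = $6,153.90 + $10,378.15 = $16,532.05
Ending inventory: 106 @ $22.70 + 71 @ $22.00 + 114 @ $23.75 = $6,675.70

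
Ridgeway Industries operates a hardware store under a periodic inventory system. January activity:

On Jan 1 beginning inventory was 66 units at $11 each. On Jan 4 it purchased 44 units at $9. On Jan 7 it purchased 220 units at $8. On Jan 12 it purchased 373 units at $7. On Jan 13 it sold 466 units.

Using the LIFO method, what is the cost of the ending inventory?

Jan 13, 466 sold [LIFO — newest first]: 373 @ $7 + 93 @ $8 = $3,355
Ending inventory: 66 @ $11 + 44 @ $9 + 127 @ $8 = $2,138

Ending inventory = $2,138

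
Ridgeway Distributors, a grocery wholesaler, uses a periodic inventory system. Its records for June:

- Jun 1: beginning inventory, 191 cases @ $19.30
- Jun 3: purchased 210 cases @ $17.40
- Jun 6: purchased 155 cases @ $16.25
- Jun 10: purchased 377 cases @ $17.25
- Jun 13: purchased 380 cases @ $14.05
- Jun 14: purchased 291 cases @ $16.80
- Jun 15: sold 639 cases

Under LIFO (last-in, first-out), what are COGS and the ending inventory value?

Jun 15, 639 sold [LIFO — newest first]: 291 @ $16.80 + 348 @ $14.05 = $9,778.20
Ending inventory: 191 @ $19.30 + 210 @ $17.40 + 155 @ $16.25 + 377 @ $17.25 + 32 @ $14.05 = $16,811.90

COGS = $9,778.20; ending inventory = $16,811.90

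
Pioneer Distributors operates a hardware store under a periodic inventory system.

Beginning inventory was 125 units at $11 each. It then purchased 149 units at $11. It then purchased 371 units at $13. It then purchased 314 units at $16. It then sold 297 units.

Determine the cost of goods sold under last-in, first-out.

COGS = $4,752

Sale 1 (297) [LIFO — newest first]: 297 @ $16 = $4,752
Ending inventory: 125 @ $11 + 149 @ $11 + 371 @ $13 + 17 @ $16 = $8,109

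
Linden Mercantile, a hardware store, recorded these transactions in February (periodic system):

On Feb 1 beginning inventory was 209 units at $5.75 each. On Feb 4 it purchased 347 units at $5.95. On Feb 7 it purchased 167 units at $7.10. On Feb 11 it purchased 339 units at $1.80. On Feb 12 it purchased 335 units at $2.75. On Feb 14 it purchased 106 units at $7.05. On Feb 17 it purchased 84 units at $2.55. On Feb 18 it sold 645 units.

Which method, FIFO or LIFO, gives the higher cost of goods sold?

FIFO COGS: 209 @ $5.75 + 347 @ $5.95 + 89 @ $7.10 = $3,898.30
LIFO COGS: 84 @ $2.55 + 106 @ $7.05 + 335 @ $2.75 + 120 @ $1.80 = $2,098.75

FIFO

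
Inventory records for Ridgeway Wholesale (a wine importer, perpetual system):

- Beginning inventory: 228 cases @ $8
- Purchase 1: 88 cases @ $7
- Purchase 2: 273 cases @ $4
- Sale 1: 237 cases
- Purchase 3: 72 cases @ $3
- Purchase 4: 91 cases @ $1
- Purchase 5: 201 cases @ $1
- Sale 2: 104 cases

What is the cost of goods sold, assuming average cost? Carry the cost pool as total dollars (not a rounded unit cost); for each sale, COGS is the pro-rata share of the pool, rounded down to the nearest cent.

COGS = $1,801.57

After Beginning: 228 on hand, pool $1,824.00 (≈ $8.0000 each)
After Purchase 1: 316 on hand, pool $2,440.00 (≈ $7.7215 each)
After Purchase 2: 589 on hand, pool $3,532.00 (≈ $5.9966 each)
Sale 1, sell 237: 237/589 × $3,532.00 → $1,421.19
After Purchase 3: 424 on hand, pool $2,326.81 (≈ $5.4878 each)
After Purchase 4: 515 on hand, pool $2,417.81 (≈ $4.6948 each)
After Purchase 5: 716 on hand, pool $2,618.81 (≈ $3.6576 each)
Sale 2, sell 104: 104/716 × $2,618.81 → $380.38
Total COGS = $1,421.19 + $380.38 = $1,801.57
Ending inventory (cost pool remaining) = $2,238.43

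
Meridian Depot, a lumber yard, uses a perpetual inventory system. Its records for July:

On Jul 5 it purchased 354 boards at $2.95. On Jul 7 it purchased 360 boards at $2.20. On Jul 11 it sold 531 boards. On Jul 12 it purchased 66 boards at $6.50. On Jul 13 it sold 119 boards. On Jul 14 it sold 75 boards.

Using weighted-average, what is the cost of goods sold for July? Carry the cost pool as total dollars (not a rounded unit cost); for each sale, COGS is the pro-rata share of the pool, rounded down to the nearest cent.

COGS = $2,066.58

After Jul 5: 354 on hand, pool $1,044.30 (≈ $2.9500 each)
After Jul 7: 714 on hand, pool $1,836.30 (≈ $2.5718 each)
Jul 11, sell 531: 531/714 × $1,836.30 → $1,365.65
After Jul 12: 249 on hand, pool $899.65 (≈ $3.6131 each)
Jul 13, sell 119: 119/249 × $899.65 → $429.95
Jul 14, sell 75: 75/130 × $469.70 → $270.98
Total COGS = $1,365.65 + $429.95 + $270.98 = $2,066.58
Ending inventory (cost pool remaining) = $198.72
Check: goods available $2,265.30 = COGS $2,066.58 + ending $198.72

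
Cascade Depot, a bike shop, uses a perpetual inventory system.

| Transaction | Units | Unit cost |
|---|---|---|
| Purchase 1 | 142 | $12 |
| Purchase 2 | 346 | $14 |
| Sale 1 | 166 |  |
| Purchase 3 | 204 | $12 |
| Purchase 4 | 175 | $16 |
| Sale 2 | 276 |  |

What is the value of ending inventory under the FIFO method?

Ending inventory = $5,892

Sale 1 (166) [FIFO — oldest first]: 142 @ $12 + 24 @ $14 = $2,040
Sale 2 (276) [FIFO — oldest first]: 276 @ $14 = $3,864
Total COGS = $2,040 + $3,864 = $5,904
Ending inventory: 46 @ $14 + 204 @ $12 + 175 @ $16 = $5,892
Check: goods available $11,796 = COGS $5,904 + ending $5,892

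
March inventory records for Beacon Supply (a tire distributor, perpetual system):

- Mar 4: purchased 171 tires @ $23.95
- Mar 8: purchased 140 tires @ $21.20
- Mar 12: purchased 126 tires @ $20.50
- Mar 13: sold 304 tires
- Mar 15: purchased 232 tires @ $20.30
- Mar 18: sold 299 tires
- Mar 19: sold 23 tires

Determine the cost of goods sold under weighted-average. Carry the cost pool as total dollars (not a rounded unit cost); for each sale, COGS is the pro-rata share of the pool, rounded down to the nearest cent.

COGS = $13,455.34

After Mar 4: 171 on hand, pool $4,095.45 (≈ $23.9500 each)
After Mar 8: 311 on hand, pool $7,063.45 (≈ $22.7121 each)
After Mar 12: 437 on hand, pool $9,646.45 (≈ $22.0743 each)
Mar 13, sell 304: 304/437 × $9,646.45 → $6,710.57
After Mar 15: 365 on hand, pool $7,645.48 (≈ $20.9465 each)
Mar 18, sell 299: 299/365 × $7,645.48 → $6,263.00
Mar 19, sell 23: 23/66 × $1,382.48 → $481.77
Total COGS = $6,710.57 + $6,263.00 + $481.77 = $13,455.34
Ending inventory (cost pool remaining) = $900.71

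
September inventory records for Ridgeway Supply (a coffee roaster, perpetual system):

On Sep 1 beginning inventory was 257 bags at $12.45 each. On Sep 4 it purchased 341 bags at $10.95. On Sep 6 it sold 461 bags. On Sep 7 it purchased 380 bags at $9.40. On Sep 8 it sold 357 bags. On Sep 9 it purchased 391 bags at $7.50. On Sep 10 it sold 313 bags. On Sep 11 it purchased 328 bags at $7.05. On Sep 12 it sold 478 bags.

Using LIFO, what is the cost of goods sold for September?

COGS = $14,654.90

Sep 6, 461 sold [LIFO — newest first]: 341 @ $10.95 + 120 @ $12.45 = $5,227.95
Sep 8, 357 sold [LIFO — newest first]: 357 @ $9.40 = $3,355.80
Sep 10, 313 sold [LIFO — newest first]: 313 @ $7.50 = $2,347.50
Sep 12, 478 sold [LIFO — newest first]: 328 @ $7.05 + 78 @ $7.50 + 23 @ $9.40 + 49 @ $12.45 = $3,723.65
Total COGS = $5,227.95 + $3,355.80 + $2,347.50 + $3,723.65 = $14,654.90
Ending inventory: 88 @ $12.45 = $1,095.60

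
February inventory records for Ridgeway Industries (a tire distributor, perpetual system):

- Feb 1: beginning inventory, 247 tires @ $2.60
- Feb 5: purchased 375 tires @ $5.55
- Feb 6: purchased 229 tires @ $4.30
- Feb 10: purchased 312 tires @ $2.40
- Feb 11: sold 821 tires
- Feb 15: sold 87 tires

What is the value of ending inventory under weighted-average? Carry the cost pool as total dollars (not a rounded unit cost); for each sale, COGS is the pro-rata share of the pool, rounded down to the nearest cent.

Ending inventory = $977.24

After Feb 1: 247 on hand, pool $642.20 (≈ $2.6000 each)
After Feb 5: 622 on hand, pool $2,723.45 (≈ $4.3785 each)
After Feb 6: 851 on hand, pool $3,708.15 (≈ $4.3574 each)
After Feb 10: 1163 on hand, pool $4,456.95 (≈ $3.8323 each)
Feb 11, sell 821: 821/1163 × $4,456.95 → $3,146.30
Feb 15, sell 87: 87/342 × $1,310.65 → $333.41
Total COGS = $3,146.30 + $333.41 = $3,479.71
Ending inventory (cost pool remaining) = $977.24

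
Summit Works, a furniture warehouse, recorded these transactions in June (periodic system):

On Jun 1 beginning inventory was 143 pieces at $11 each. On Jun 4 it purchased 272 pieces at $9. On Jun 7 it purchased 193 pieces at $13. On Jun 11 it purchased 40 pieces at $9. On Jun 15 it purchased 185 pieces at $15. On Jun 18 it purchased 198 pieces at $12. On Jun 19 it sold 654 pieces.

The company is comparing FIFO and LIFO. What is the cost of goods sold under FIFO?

FIFO COGS: 143 @ $11 + 272 @ $9 + 193 @ $13 + 40 @ $9 + 6 @ $15 = $6,980
LIFO COGS: 198 @ $12 + 185 @ $15 + 40 @ $9 + 193 @ $13 + 38 @ $9 = $8,362

COGS = $6,980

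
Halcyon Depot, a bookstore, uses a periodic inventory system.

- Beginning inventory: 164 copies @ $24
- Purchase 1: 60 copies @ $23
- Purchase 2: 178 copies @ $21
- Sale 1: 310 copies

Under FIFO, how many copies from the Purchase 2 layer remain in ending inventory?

Sale 1 (310) [FIFO — oldest first]: 164 @ $24 + 60 @ $23 + 86 @ $21 = $7,122
Ending inventory: 92 @ $21 = $1,932

92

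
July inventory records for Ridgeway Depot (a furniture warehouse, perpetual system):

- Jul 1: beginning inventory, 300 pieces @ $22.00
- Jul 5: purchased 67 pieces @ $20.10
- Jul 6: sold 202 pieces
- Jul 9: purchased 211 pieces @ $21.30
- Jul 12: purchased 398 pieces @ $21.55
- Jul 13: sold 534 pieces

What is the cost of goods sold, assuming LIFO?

COGS = $15,790.40

Jul 6, 202 sold [LIFO — newest first]: 67 @ $20.10 + 135 @ $22.00 = $4,316.70
Jul 13, 534 sold [LIFO — newest first]: 398 @ $21.55 + 136 @ $21.30 = $11,473.70
Total COGS = $4,316.70 + $11,473.70 = $15,790.40
Ending inventory: 165 @ $22.00 + 75 @ $21.30 = $5,227.50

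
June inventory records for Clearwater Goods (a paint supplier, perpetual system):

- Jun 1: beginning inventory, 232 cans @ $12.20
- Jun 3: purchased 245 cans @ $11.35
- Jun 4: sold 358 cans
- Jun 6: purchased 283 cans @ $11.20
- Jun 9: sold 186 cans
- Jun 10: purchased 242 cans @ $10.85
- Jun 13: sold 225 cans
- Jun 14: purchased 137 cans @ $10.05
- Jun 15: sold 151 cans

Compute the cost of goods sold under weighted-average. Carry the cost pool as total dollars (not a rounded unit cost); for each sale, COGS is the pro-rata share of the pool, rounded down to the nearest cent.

After Jun 1: 232 on hand, pool $2,830.40 (≈ $12.2000 each)
After Jun 3: 477 on hand, pool $5,611.15 (≈ $11.7634 each)
Jun 4, sell 358: 358/477 × $5,611.15 → $4,211.30
After Jun 6: 402 on hand, pool $4,569.45 (≈ $11.3668 each)
Jun 9, sell 186: 186/402 × $4,569.45 → $2,114.22
After Jun 10: 458 on hand, pool $5,080.93 (≈ $11.0937 each)
Jun 13, sell 225: 225/458 × $5,080.93 → $2,496.09
After Jun 14: 370 on hand, pool $3,961.69 (≈ $10.7073 each)
Jun 15, sell 151: 151/370 × $3,961.69 → $1,616.79
Total COGS = $4,211.30 + $2,114.22 + $2,496.09 + $1,616.79 = $10,438.40
Ending inventory (cost pool remaining) = $2,344.90

COGS = $10,438.40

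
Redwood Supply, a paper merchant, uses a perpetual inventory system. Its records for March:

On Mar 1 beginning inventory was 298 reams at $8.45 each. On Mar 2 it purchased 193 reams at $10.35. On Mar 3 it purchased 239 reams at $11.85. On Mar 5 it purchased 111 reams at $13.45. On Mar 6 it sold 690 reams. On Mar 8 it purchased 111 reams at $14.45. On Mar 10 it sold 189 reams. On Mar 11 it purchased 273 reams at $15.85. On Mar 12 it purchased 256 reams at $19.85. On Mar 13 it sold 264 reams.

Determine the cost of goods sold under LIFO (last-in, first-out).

Mar 6, 690 sold [LIFO — newest first]: 111 @ $13.45 + 239 @ $11.85 + 193 @ $10.35 + 147 @ $8.45 = $7,564.80
Mar 10, 189 sold [LIFO — newest first]: 111 @ $14.45 + 78 @ $8.45 = $2,263.05
Mar 13, 264 sold [LIFO — newest first]: 256 @ $19.85 + 8 @ $15.85 = $5,208.40
Total COGS = $7,564.80 + $2,263.05 + $5,208.40 = $15,036.25
Ending inventory: 73 @ $8.45 + 265 @ $15.85 = $4,817.10
Check: goods available $19,853.35 = COGS $15,036.25 + ending $4,817.10

COGS = $15,036.25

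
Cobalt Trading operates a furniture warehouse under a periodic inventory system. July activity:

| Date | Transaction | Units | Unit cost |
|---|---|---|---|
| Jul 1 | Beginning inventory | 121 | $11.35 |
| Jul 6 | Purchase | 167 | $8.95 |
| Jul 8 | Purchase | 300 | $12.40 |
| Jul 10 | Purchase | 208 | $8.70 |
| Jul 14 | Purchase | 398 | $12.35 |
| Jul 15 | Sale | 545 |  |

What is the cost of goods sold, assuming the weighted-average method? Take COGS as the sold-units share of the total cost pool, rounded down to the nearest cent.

COGS = $6,076.65

Jul 15, sell 545: 545/1194 × $13,312.90 → $6,076.65
Ending inventory (cost pool remaining) = $7,236.25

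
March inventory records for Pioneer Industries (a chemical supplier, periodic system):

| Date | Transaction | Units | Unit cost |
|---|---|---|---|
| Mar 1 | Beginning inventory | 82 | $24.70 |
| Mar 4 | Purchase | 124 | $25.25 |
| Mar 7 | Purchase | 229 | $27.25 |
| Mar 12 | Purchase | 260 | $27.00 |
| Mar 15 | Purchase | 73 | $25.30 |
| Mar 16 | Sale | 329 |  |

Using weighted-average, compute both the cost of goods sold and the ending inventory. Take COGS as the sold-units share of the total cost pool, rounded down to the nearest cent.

COGS = $8,680.60; ending inventory = $11,582.95

Mar 16, sell 329: 329/768 × $20,263.55 → $8,680.60
Ending inventory (cost pool remaining) = $11,582.95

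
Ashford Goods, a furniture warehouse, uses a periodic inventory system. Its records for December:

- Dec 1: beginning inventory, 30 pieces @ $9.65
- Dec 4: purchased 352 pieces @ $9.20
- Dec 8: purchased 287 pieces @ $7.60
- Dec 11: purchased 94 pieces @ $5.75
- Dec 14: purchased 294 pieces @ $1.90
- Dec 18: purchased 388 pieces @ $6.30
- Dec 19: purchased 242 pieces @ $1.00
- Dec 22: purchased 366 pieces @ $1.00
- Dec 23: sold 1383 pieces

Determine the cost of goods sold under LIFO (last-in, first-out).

COGS = $4,145.75

Dec 23, 1383 sold [LIFO — newest first]: 366 @ $1.00 + 242 @ $1.00 + 388 @ $6.30 + 294 @ $1.90 + 93 @ $5.75 = $4,145.75
Ending inventory: 30 @ $9.65 + 352 @ $9.20 + 287 @ $7.60 + 1 @ $5.75 = $5,714.85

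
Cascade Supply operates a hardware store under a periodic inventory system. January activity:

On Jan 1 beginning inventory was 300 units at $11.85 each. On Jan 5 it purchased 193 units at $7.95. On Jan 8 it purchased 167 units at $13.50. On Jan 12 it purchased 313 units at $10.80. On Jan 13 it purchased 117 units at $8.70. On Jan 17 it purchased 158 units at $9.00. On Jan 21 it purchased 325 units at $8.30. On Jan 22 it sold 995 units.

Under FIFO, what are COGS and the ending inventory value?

COGS = $10,915.65; ending inventory = $4,946.00

Jan 22, 995 sold [FIFO — oldest first]: 300 @ $11.85 + 193 @ $7.95 + 167 @ $13.50 + 313 @ $10.80 + 22 @ $8.70 = $10,915.65
Ending inventory: 95 @ $8.70 + 158 @ $9.00 + 325 @ $8.30 = $4,946.00
Check: goods available $15,861.65 = COGS $10,915.65 + ending $4,946.00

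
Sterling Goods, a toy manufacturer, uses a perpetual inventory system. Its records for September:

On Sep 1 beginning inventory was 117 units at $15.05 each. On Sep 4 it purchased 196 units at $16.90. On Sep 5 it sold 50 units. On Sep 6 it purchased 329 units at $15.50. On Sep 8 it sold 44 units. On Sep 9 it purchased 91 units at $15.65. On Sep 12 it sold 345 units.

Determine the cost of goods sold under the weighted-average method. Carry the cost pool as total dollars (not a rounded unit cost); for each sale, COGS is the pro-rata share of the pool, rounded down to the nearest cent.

After Sep 1: 117 on hand, pool $1,760.85 (≈ $15.0500 each)
After Sep 4: 313 on hand, pool $5,073.25 (≈ $16.2085 each)
Sep 5, sell 50: 50/313 × $5,073.25 → $810.42
After Sep 6: 592 on hand, pool $9,362.33 (≈ $15.8147 each)
Sep 8, sell 44: 44/592 × $9,362.33 → $695.84
After Sep 9: 639 on hand, pool $10,090.64 (≈ $15.7913 each)
Sep 12, sell 345: 345/639 × $10,090.64 → $5,447.99
Total COGS = $810.42 + $695.84 + $5,447.99 = $6,954.25
Ending inventory (cost pool remaining) = $4,642.65
Check: goods available $11,596.90 = COGS $6,954.25 + ending $4,642.65

COGS = $6,954.25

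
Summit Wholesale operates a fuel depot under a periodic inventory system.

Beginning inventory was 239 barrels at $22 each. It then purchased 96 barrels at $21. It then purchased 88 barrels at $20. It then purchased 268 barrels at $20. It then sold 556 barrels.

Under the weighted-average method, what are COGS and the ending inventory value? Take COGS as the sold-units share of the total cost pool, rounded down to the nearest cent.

Sale 1, sell 556: 556/691 × $14,394.00 → $11,581.85
Ending inventory (cost pool remaining) = $2,812.15

COGS = $11,581.85; ending inventory = $2,812.15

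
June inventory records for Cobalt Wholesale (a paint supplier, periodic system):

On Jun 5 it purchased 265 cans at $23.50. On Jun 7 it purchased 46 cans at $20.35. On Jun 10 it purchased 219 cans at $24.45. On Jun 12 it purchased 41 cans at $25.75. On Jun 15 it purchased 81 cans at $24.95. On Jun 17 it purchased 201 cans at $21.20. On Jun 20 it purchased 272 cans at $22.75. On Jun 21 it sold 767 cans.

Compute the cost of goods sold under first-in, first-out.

Jun 21, 767 sold [FIFO — oldest first]: 265 @ $23.50 + 46 @ $20.35 + 219 @ $24.45 + 41 @ $25.75 + 81 @ $24.95 + 115 @ $21.20 = $18,032.85
Ending inventory: 86 @ $21.20 + 272 @ $22.75 = $8,011.20

COGS = $18,032.85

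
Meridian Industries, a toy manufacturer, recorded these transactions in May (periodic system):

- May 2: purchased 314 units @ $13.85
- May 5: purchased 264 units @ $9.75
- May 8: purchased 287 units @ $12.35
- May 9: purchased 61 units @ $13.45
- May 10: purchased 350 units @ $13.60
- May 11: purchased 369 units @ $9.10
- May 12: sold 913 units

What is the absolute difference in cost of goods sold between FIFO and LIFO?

FIFO COGS: 314 @ $13.85 + 264 @ $9.75 + 287 @ $12.35 + 48 @ $13.45 = $11,112.95
LIFO COGS: 369 @ $9.10 + 350 @ $13.60 + 61 @ $13.45 + 133 @ $12.35 = $10,580.90
Difference = |$11,112.95 − $10,580.90| = $532.05

$532.05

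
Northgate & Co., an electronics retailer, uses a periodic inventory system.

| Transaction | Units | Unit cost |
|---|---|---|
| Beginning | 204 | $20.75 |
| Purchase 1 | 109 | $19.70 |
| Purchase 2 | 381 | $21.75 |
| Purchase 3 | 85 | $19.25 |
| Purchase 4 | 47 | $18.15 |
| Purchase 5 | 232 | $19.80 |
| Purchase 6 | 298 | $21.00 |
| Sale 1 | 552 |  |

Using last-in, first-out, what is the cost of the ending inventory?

Sale 1 (552) [LIFO — newest first]: 298 @ $21.00 + 232 @ $19.80 + 22 @ $18.15 = $11,250.90
Ending inventory: 204 @ $20.75 + 109 @ $19.70 + 381 @ $21.75 + 85 @ $19.25 + 25 @ $18.15 = $16,757.05
Check: goods available $28,007.95 = COGS $11,250.90 + ending $16,757.05

Ending inventory = $16,757.05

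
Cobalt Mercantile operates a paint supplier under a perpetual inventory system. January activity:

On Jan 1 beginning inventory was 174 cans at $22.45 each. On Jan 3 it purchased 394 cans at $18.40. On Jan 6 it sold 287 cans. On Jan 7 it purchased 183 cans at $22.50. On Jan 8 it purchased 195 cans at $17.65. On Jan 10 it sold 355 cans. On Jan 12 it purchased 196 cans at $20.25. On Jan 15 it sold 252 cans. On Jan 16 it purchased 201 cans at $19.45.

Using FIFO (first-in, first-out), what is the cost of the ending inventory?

Jan 6, 287 sold [FIFO — oldest first]: 174 @ $22.45 + 113 @ $18.40 = $5,985.50
Jan 10, 355 sold [FIFO — oldest first]: 281 @ $18.40 + 74 @ $22.50 = $6,835.40
Jan 15, 252 sold [FIFO — oldest first]: 109 @ $22.50 + 143 @ $17.65 = $4,976.45
Total COGS = $5,985.50 + $6,835.40 + $4,976.45 = $17,797.35
Ending inventory: 52 @ $17.65 + 196 @ $20.25 + 201 @ $19.45 = $8,796.25

Ending inventory = $8,796.25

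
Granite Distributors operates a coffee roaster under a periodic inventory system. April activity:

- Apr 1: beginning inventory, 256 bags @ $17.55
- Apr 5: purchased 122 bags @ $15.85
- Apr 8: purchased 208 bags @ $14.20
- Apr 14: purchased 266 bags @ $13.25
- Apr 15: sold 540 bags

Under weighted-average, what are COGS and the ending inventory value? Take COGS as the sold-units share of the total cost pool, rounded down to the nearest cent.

COGS = $8,178.97; ending inventory = $4,725.63

Apr 15, sell 540: 540/852 × $12,904.60 → $8,178.97
Ending inventory (cost pool remaining) = $4,725.63
Check: goods available $12,904.60 = COGS $8,178.97 + ending $4,725.63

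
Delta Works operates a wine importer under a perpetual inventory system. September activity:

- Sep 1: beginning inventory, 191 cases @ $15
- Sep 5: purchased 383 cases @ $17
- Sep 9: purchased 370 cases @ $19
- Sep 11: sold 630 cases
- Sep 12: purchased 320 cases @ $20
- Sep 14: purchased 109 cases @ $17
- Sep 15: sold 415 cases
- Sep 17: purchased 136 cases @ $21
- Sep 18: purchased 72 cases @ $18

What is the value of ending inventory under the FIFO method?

Ending inventory = $10,385

Sep 11, 630 sold [FIFO — oldest first]: 191 @ $15 + 383 @ $17 + 56 @ $19 = $10,440
Sep 15, 415 sold [FIFO — oldest first]: 314 @ $19 + 101 @ $20 = $7,986
Total COGS = $10,440 + $7,986 = $18,426
Ending inventory: 219 @ $20 + 109 @ $17 + 136 @ $21 + 72 @ $18 = $10,385
Check: goods available $28,811 = COGS $18,426 + ending $10,385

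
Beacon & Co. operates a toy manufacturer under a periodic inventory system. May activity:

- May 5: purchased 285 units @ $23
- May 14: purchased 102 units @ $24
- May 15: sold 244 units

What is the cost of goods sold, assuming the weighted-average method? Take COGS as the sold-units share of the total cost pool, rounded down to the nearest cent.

May 15, sell 244: 244/387 × $9,003.00 → $5,676.31
Ending inventory (cost pool remaining) = $3,326.69

COGS = $5,676.31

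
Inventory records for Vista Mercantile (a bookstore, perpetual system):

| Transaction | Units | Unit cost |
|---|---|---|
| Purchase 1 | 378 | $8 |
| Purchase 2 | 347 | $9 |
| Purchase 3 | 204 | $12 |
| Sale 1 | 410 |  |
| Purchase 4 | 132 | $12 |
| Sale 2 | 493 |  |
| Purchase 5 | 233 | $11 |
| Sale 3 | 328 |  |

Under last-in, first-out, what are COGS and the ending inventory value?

COGS = $12,238; ending inventory = $504

Sale 1 (410) [LIFO — newest first]: 204 @ $12 + 206 @ $9 = $4,302
Sale 2 (493) [LIFO — newest first]: 132 @ $12 + 141 @ $9 + 220 @ $8 = $4,613
Sale 3 (328) [LIFO — newest first]: 233 @ $11 + 95 @ $8 = $3,323
Total COGS = $4,302 + $4,613 + $3,323 = $12,238
Ending inventory: 63 @ $8 = $504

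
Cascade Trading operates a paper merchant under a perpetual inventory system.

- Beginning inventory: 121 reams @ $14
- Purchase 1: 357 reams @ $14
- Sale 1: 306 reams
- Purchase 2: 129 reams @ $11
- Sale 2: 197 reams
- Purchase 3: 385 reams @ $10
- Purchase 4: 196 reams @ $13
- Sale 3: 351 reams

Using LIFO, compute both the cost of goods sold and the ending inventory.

COGS = $10,753; ending inventory = $3,756

Sale 1 (306) [LIFO — newest first]: 306 @ $14 = $4,284
Sale 2 (197) [LIFO — newest first]: 129 @ $11 + 51 @ $14 + 17 @ $14 = $2,371
Sale 3 (351) [LIFO — newest first]: 196 @ $13 + 155 @ $10 = $4,098
Total COGS = $4,284 + $2,371 + $4,098 = $10,753
Ending inventory: 104 @ $14 + 230 @ $10 = $3,756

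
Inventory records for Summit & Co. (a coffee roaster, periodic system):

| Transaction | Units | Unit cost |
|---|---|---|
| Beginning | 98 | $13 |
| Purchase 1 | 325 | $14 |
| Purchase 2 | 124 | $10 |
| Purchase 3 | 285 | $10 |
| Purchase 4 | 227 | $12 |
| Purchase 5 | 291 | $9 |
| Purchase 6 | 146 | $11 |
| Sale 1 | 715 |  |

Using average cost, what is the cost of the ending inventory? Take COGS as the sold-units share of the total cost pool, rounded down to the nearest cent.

Ending inventory = $8,803.48

Sale 1, sell 715: 715/1496 × $16,863.00 → $8,059.52
Ending inventory (cost pool remaining) = $8,803.48
Check: goods available $16,863.00 = COGS $8,059.52 + ending $8,803.48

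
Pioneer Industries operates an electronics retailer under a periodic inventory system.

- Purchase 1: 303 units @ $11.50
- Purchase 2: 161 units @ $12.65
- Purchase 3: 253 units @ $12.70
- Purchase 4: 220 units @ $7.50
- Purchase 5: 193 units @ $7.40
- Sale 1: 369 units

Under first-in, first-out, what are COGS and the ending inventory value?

Sale 1 (369) [FIFO — oldest first]: 303 @ $11.50 + 66 @ $12.65 = $4,319.40
Ending inventory: 95 @ $12.65 + 253 @ $12.70 + 220 @ $7.50 + 193 @ $7.40 = $7,493.05
Check: goods available $11,812.45 = COGS $4,319.40 + ending $7,493.05

COGS = $4,319.40; ending inventory = $7,493.05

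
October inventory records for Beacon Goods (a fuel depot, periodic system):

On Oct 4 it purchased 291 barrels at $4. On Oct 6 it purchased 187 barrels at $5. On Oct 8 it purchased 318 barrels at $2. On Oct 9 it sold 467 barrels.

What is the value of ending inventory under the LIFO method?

Oct 9, 467 sold [LIFO — newest first]: 318 @ $2 + 149 @ $5 = $1,381
Ending inventory: 291 @ $4 + 38 @ $5 = $1,354

Ending inventory = $1,354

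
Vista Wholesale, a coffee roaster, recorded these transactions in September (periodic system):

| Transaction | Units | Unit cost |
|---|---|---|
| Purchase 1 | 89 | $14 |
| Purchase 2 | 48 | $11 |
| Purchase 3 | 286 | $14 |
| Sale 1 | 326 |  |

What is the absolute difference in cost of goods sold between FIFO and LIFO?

$24

FIFO COGS: 89 @ $14 + 48 @ $11 + 189 @ $14 = $4,420
LIFO COGS: 286 @ $14 + 40 @ $11 = $4,444
Difference = |$4,420 − $4,444| = $24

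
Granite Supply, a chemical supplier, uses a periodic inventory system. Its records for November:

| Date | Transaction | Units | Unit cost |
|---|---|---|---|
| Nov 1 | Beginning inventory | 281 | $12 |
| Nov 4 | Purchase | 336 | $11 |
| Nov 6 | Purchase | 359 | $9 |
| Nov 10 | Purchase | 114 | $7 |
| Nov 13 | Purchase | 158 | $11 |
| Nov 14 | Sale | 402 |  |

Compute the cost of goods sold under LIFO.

Nov 14, 402 sold [LIFO — newest first]: 158 @ $11 + 114 @ $7 + 130 @ $9 = $3,706
Ending inventory: 281 @ $12 + 336 @ $11 + 229 @ $9 = $9,129

COGS = $3,706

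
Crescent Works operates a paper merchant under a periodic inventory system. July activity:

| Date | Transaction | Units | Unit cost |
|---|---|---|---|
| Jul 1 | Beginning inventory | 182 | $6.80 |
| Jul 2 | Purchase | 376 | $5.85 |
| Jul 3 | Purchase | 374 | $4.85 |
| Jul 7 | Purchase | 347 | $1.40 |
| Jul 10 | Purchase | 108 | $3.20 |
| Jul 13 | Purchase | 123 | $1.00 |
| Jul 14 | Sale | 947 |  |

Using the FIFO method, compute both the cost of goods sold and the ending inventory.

Jul 14, 947 sold [FIFO — oldest first]: 182 @ $6.80 + 376 @ $5.85 + 374 @ $4.85 + 15 @ $1.40 = $5,272.10
Ending inventory: 332 @ $1.40 + 108 @ $3.20 + 123 @ $1.00 = $933.40

COGS = $5,272.10; ending inventory = $933.40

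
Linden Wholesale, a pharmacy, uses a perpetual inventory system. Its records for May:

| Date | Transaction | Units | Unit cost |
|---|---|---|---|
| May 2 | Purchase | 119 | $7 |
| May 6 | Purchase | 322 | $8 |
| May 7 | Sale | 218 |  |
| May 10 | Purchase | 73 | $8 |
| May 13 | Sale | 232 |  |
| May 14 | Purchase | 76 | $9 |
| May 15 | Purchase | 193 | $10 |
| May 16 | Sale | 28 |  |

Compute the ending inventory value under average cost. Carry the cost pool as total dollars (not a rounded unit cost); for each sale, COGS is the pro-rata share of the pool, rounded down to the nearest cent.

Ending inventory = $2,851.25

After May 2: 119 on hand, pool $833.00 (≈ $7.0000 each)
After May 6: 441 on hand, pool $3,409.00 (≈ $7.7302 each)
May 7, sell 218: 218/441 × $3,409.00 → $1,685.17
After May 10: 296 on hand, pool $2,307.83 (≈ $7.7967 each)
May 13, sell 232: 232/296 × $2,307.83 → $1,808.83
After May 14: 140 on hand, pool $1,183.00 (≈ $8.4500 each)
After May 15: 333 on hand, pool $3,113.00 (≈ $9.3483 each)
May 16, sell 28: 28/333 × $3,113.00 → $261.75
Total COGS = $1,685.17 + $1,808.83 + $261.75 = $3,755.75
Ending inventory (cost pool remaining) = $2,851.25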